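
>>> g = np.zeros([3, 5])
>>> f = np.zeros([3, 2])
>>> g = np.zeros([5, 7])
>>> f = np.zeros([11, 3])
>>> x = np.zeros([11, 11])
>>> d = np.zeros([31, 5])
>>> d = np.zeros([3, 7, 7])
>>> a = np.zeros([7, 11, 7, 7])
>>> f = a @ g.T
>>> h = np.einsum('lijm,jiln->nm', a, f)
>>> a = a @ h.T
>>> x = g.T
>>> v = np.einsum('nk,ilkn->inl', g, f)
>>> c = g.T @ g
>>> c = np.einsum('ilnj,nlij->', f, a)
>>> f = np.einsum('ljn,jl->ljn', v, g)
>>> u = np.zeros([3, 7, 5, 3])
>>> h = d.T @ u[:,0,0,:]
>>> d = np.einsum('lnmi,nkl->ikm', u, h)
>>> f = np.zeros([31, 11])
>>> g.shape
(5, 7)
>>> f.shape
(31, 11)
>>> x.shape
(7, 5)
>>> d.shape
(3, 7, 5)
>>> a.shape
(7, 11, 7, 5)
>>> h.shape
(7, 7, 3)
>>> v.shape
(7, 5, 11)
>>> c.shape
()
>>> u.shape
(3, 7, 5, 3)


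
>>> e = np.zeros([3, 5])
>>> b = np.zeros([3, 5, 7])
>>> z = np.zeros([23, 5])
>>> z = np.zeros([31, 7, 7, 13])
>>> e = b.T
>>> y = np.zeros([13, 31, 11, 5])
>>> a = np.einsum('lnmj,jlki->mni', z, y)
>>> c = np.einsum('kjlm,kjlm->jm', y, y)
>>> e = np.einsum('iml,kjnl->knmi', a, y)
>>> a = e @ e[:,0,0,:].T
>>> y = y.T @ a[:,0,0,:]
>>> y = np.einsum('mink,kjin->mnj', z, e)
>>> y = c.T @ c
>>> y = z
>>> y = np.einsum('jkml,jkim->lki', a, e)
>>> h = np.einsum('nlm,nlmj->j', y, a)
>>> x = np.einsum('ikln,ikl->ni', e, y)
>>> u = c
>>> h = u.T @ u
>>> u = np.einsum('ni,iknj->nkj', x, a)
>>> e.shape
(13, 11, 7, 7)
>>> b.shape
(3, 5, 7)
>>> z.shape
(31, 7, 7, 13)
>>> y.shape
(13, 11, 7)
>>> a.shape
(13, 11, 7, 13)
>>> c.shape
(31, 5)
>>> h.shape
(5, 5)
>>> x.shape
(7, 13)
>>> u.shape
(7, 11, 13)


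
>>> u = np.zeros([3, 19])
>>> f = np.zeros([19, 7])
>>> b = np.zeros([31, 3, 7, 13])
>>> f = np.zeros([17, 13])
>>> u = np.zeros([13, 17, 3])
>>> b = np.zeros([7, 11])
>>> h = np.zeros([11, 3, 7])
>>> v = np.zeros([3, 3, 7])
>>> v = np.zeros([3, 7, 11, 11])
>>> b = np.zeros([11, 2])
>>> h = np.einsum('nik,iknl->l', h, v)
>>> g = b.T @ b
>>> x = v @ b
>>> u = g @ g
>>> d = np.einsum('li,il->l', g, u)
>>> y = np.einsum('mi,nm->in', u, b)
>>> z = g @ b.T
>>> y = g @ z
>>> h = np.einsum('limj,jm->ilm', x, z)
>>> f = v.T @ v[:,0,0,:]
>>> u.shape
(2, 2)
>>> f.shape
(11, 11, 7, 11)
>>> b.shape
(11, 2)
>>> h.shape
(7, 3, 11)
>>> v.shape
(3, 7, 11, 11)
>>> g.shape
(2, 2)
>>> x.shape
(3, 7, 11, 2)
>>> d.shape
(2,)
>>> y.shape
(2, 11)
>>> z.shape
(2, 11)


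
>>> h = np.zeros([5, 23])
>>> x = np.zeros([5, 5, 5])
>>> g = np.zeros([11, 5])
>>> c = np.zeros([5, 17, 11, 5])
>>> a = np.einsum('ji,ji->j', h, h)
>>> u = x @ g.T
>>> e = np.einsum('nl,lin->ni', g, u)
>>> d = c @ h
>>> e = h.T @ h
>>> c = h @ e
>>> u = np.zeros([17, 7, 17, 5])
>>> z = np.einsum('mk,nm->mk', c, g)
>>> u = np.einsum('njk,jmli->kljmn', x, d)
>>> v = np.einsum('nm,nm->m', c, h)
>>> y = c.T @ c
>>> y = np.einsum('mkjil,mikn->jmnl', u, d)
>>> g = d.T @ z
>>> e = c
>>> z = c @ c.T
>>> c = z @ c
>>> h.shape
(5, 23)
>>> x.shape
(5, 5, 5)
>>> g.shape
(23, 11, 17, 23)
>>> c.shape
(5, 23)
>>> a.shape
(5,)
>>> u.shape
(5, 11, 5, 17, 5)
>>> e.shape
(5, 23)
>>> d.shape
(5, 17, 11, 23)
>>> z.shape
(5, 5)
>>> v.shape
(23,)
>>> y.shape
(5, 5, 23, 5)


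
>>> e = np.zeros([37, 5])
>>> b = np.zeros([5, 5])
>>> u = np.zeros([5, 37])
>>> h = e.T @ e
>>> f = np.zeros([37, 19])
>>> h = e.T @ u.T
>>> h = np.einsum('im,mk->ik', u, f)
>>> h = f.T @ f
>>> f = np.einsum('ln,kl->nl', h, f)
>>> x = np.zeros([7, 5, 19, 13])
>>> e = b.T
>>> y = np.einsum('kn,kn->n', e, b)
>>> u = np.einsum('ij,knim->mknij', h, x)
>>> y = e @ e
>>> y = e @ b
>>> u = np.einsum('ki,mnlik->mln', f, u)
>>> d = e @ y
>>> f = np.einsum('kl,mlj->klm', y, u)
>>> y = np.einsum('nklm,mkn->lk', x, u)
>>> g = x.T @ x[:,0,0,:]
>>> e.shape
(5, 5)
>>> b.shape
(5, 5)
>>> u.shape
(13, 5, 7)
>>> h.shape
(19, 19)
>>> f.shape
(5, 5, 13)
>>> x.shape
(7, 5, 19, 13)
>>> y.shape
(19, 5)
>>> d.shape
(5, 5)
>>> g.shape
(13, 19, 5, 13)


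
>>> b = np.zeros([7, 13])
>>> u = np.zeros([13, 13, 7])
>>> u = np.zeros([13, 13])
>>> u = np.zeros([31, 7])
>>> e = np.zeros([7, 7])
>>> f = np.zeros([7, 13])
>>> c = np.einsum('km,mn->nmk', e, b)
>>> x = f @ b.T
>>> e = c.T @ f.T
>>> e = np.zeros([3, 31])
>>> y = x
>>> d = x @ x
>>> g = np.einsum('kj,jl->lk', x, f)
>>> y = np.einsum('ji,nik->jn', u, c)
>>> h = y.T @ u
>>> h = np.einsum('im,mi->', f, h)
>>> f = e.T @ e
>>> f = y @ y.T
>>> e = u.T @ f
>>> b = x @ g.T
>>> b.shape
(7, 13)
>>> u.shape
(31, 7)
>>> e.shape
(7, 31)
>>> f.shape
(31, 31)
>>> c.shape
(13, 7, 7)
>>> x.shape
(7, 7)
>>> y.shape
(31, 13)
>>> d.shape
(7, 7)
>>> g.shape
(13, 7)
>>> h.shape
()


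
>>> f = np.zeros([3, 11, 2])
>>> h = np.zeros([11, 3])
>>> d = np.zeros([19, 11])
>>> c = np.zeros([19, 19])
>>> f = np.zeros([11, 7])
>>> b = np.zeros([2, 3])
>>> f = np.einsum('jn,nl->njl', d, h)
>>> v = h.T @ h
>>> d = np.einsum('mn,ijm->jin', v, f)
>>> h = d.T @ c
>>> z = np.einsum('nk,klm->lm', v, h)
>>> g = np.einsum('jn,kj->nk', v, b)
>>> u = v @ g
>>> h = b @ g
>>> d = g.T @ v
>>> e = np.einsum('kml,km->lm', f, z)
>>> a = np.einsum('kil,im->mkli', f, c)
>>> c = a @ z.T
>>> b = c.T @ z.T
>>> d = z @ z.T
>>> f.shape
(11, 19, 3)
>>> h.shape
(2, 2)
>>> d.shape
(11, 11)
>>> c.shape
(19, 11, 3, 11)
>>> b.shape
(11, 3, 11, 11)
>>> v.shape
(3, 3)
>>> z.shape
(11, 19)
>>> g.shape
(3, 2)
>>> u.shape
(3, 2)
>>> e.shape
(3, 19)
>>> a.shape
(19, 11, 3, 19)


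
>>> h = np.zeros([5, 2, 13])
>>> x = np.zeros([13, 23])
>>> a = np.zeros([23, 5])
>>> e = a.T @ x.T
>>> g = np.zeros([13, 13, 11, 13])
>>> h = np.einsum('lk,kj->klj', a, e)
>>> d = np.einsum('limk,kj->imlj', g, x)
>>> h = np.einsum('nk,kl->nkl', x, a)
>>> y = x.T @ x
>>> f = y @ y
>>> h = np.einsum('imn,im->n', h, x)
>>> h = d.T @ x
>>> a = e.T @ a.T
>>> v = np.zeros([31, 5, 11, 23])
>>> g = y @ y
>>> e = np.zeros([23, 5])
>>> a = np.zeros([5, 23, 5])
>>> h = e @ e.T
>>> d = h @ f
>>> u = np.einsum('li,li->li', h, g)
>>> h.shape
(23, 23)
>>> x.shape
(13, 23)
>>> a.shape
(5, 23, 5)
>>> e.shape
(23, 5)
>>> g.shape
(23, 23)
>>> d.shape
(23, 23)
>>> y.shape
(23, 23)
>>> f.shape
(23, 23)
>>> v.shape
(31, 5, 11, 23)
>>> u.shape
(23, 23)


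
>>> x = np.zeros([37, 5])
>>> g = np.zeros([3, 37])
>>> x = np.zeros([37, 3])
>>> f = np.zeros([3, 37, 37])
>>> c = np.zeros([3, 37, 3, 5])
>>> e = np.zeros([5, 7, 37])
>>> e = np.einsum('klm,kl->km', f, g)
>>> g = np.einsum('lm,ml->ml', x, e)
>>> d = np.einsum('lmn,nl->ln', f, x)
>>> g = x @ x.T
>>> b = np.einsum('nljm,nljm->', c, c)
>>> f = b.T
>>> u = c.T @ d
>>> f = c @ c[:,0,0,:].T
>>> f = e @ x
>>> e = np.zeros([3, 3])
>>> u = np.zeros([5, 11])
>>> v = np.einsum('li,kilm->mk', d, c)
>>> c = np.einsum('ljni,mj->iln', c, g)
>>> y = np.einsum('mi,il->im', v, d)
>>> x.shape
(37, 3)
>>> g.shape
(37, 37)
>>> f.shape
(3, 3)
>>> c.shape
(5, 3, 3)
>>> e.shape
(3, 3)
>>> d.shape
(3, 37)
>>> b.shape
()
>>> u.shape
(5, 11)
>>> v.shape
(5, 3)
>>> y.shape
(3, 5)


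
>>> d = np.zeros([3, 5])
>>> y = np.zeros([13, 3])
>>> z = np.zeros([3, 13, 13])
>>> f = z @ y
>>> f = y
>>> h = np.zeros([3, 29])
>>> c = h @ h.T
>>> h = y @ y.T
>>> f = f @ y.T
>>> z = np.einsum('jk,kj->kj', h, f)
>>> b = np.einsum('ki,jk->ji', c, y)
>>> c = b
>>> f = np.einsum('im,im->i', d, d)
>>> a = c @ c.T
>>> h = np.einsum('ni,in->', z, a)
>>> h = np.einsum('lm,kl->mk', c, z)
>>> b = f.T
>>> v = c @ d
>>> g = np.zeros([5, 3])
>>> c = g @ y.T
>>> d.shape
(3, 5)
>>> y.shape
(13, 3)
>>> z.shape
(13, 13)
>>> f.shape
(3,)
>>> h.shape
(3, 13)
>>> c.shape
(5, 13)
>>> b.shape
(3,)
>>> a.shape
(13, 13)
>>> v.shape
(13, 5)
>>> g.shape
(5, 3)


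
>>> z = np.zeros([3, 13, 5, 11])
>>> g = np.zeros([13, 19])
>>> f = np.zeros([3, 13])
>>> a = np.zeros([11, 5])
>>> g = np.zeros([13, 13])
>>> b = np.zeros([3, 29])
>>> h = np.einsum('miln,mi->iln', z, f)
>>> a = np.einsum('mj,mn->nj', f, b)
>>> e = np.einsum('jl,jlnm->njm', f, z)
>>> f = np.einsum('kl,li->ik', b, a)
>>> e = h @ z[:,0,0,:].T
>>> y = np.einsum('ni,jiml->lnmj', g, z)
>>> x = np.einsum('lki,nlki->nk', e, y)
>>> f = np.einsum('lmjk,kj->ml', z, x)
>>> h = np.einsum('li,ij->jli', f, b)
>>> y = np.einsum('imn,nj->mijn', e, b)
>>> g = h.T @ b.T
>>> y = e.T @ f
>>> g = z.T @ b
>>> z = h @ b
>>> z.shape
(29, 13, 29)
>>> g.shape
(11, 5, 13, 29)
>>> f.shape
(13, 3)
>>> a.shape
(29, 13)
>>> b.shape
(3, 29)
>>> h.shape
(29, 13, 3)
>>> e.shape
(13, 5, 3)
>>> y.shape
(3, 5, 3)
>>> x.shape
(11, 5)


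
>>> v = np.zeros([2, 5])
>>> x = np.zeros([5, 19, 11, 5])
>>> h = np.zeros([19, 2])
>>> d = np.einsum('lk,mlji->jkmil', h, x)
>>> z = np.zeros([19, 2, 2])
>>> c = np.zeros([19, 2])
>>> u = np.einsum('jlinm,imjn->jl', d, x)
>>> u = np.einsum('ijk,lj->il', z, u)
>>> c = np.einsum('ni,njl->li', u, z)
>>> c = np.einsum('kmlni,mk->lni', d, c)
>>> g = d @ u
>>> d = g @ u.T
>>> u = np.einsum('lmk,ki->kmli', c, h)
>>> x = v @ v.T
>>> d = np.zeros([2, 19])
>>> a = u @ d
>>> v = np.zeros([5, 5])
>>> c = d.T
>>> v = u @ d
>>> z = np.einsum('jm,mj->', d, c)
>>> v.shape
(19, 5, 5, 19)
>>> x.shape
(2, 2)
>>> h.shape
(19, 2)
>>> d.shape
(2, 19)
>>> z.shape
()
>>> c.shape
(19, 2)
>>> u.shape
(19, 5, 5, 2)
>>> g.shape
(11, 2, 5, 5, 11)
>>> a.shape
(19, 5, 5, 19)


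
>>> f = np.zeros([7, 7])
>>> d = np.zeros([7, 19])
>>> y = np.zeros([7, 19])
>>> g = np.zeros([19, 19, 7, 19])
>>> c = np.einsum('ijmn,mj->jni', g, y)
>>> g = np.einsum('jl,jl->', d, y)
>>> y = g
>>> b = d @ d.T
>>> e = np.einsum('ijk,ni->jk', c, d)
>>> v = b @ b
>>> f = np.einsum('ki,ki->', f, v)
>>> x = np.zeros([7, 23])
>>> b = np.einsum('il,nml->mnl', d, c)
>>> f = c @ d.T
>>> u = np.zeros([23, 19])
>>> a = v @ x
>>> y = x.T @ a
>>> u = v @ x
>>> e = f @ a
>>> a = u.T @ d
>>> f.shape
(19, 19, 7)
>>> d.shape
(7, 19)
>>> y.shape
(23, 23)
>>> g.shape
()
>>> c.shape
(19, 19, 19)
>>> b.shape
(19, 19, 19)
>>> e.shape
(19, 19, 23)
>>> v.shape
(7, 7)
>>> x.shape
(7, 23)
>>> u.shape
(7, 23)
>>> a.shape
(23, 19)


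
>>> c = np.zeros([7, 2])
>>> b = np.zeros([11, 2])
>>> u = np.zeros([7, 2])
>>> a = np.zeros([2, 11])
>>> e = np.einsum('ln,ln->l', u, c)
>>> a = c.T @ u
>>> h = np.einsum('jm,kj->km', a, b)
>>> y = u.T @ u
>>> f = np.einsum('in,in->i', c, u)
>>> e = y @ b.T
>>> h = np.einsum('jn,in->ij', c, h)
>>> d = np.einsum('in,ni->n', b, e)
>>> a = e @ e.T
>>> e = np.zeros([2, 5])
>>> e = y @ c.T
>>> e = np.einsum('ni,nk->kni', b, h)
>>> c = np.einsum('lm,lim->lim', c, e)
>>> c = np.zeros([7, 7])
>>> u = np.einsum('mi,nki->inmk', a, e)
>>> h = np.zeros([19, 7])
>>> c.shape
(7, 7)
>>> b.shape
(11, 2)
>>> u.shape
(2, 7, 2, 11)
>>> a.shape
(2, 2)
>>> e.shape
(7, 11, 2)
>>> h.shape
(19, 7)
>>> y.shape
(2, 2)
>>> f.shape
(7,)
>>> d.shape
(2,)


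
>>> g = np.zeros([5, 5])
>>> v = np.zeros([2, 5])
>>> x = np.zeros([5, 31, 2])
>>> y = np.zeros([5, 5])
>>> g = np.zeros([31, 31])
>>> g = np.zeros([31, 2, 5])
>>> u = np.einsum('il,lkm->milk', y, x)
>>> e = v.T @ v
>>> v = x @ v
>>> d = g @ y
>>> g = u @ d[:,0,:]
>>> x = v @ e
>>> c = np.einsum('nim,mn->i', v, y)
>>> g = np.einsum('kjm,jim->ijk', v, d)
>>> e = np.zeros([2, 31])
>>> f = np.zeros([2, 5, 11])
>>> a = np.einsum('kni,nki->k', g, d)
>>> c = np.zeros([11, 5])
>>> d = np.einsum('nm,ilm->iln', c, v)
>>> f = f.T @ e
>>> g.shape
(2, 31, 5)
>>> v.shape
(5, 31, 5)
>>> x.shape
(5, 31, 5)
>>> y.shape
(5, 5)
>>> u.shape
(2, 5, 5, 31)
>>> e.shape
(2, 31)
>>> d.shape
(5, 31, 11)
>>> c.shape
(11, 5)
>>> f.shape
(11, 5, 31)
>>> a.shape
(2,)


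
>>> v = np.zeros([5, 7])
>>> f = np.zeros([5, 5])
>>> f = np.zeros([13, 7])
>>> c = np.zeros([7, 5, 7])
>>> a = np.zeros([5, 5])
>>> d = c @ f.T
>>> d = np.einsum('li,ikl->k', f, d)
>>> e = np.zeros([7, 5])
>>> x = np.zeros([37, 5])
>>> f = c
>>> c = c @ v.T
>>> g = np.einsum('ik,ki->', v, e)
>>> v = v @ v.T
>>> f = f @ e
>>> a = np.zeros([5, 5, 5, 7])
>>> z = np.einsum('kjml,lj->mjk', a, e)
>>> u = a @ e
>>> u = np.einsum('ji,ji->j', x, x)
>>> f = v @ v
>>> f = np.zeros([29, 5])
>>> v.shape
(5, 5)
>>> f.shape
(29, 5)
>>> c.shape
(7, 5, 5)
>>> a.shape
(5, 5, 5, 7)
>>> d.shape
(5,)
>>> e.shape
(7, 5)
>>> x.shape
(37, 5)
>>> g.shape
()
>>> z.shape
(5, 5, 5)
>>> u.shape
(37,)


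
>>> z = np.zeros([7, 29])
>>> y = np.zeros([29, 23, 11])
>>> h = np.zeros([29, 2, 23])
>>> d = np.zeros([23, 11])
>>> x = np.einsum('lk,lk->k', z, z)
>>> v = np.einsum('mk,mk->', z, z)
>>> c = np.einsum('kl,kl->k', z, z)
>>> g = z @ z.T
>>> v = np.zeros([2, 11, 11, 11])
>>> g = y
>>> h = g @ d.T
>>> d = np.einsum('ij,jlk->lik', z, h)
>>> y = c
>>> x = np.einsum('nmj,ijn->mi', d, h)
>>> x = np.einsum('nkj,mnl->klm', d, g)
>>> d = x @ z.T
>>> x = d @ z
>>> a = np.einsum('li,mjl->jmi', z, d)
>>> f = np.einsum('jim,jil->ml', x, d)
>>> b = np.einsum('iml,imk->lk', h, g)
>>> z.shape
(7, 29)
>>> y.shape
(7,)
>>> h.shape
(29, 23, 23)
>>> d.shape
(7, 11, 7)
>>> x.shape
(7, 11, 29)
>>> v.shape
(2, 11, 11, 11)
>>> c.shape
(7,)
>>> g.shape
(29, 23, 11)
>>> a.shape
(11, 7, 29)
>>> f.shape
(29, 7)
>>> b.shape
(23, 11)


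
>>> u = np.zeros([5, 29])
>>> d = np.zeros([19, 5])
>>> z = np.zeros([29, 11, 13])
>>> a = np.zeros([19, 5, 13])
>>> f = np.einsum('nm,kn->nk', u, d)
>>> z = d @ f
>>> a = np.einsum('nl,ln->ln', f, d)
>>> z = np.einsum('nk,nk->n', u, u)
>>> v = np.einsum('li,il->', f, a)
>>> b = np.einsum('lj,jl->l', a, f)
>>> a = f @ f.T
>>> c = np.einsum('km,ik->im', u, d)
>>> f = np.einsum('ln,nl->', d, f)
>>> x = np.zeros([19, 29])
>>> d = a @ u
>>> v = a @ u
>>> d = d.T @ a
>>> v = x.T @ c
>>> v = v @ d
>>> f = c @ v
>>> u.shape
(5, 29)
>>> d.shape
(29, 5)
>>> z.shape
(5,)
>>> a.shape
(5, 5)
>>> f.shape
(19, 5)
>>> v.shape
(29, 5)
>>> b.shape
(19,)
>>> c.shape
(19, 29)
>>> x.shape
(19, 29)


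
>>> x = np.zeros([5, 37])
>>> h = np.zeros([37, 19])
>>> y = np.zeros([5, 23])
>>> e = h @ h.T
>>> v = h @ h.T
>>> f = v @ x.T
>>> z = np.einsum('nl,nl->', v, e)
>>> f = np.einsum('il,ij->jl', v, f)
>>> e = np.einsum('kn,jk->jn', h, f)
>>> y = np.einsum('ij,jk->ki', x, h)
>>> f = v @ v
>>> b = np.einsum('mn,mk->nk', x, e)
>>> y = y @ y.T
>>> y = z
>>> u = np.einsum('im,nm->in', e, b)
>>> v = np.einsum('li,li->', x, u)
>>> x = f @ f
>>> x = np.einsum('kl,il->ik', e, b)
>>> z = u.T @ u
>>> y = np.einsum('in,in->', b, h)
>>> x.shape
(37, 5)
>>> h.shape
(37, 19)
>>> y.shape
()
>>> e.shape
(5, 19)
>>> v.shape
()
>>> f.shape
(37, 37)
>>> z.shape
(37, 37)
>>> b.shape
(37, 19)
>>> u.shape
(5, 37)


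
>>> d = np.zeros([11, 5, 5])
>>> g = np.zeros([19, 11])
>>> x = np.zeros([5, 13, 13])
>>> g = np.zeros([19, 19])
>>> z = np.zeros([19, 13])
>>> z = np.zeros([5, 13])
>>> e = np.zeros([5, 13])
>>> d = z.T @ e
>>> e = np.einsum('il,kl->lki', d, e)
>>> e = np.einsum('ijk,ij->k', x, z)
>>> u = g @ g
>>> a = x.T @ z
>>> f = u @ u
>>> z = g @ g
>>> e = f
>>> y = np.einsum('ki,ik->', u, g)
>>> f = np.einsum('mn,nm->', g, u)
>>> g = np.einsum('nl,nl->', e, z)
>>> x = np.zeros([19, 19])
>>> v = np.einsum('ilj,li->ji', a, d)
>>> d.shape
(13, 13)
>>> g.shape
()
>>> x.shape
(19, 19)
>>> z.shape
(19, 19)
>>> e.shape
(19, 19)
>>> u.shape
(19, 19)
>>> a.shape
(13, 13, 13)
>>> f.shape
()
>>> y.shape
()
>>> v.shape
(13, 13)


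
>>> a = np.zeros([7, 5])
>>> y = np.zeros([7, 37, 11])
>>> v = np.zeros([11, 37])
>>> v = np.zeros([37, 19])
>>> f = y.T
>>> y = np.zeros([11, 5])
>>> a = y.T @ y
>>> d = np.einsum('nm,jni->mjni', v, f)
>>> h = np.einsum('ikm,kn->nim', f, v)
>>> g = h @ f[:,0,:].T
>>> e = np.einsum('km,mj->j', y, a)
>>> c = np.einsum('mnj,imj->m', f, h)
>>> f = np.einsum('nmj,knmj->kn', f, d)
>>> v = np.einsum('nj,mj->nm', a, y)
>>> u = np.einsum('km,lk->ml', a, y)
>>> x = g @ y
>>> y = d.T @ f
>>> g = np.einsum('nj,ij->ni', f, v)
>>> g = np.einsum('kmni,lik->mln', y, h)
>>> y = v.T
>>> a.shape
(5, 5)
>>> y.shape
(11, 5)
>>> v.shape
(5, 11)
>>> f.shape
(19, 11)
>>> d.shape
(19, 11, 37, 7)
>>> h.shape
(19, 11, 7)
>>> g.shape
(37, 19, 11)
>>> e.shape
(5,)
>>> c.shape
(11,)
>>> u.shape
(5, 11)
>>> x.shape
(19, 11, 5)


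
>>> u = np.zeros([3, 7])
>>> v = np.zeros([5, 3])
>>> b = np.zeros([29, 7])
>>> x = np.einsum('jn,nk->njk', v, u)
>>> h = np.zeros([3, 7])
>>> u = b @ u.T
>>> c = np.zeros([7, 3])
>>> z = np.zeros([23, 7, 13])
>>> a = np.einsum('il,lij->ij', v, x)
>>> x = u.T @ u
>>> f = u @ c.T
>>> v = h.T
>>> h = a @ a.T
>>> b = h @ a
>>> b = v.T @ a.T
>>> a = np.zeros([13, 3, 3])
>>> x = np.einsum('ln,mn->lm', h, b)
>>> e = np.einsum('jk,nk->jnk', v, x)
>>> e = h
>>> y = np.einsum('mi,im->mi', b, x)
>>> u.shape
(29, 3)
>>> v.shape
(7, 3)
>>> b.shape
(3, 5)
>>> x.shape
(5, 3)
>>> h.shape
(5, 5)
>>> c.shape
(7, 3)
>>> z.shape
(23, 7, 13)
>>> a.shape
(13, 3, 3)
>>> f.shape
(29, 7)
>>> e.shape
(5, 5)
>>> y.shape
(3, 5)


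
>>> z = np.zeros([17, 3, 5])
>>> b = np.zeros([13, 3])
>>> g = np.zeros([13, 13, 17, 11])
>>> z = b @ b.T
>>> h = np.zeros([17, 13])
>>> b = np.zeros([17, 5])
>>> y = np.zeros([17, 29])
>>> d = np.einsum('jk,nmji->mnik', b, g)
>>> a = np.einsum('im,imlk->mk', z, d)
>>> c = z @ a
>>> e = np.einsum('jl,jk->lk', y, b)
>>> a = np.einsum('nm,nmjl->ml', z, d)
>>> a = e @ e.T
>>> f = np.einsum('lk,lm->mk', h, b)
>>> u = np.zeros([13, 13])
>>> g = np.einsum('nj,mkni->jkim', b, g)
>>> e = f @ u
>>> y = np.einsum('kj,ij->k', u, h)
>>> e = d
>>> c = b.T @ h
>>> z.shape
(13, 13)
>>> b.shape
(17, 5)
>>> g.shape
(5, 13, 11, 13)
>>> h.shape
(17, 13)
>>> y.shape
(13,)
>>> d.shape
(13, 13, 11, 5)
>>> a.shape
(29, 29)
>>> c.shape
(5, 13)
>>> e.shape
(13, 13, 11, 5)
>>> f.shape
(5, 13)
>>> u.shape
(13, 13)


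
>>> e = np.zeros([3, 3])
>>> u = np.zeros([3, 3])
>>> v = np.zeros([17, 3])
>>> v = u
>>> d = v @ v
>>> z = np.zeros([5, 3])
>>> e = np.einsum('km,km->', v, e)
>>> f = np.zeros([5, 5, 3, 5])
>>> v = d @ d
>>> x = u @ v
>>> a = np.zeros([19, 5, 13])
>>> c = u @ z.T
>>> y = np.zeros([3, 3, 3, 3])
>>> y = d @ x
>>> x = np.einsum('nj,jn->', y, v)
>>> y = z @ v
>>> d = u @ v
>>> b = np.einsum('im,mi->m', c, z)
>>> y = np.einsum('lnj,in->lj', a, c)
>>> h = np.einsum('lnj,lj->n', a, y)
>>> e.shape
()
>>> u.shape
(3, 3)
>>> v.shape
(3, 3)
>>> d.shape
(3, 3)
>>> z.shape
(5, 3)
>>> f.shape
(5, 5, 3, 5)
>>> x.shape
()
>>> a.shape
(19, 5, 13)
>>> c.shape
(3, 5)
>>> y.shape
(19, 13)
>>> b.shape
(5,)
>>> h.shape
(5,)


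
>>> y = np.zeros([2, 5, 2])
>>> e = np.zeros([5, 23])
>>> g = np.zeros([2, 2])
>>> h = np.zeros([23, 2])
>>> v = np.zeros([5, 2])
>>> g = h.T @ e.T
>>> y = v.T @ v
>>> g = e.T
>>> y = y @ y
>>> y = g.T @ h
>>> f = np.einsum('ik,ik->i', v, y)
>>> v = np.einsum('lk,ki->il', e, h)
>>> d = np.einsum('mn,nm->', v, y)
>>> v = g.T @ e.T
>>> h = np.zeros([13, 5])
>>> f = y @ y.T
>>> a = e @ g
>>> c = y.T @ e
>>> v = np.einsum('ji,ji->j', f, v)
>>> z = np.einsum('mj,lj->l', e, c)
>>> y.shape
(5, 2)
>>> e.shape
(5, 23)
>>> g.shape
(23, 5)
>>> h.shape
(13, 5)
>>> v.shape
(5,)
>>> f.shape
(5, 5)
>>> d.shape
()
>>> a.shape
(5, 5)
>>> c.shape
(2, 23)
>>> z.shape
(2,)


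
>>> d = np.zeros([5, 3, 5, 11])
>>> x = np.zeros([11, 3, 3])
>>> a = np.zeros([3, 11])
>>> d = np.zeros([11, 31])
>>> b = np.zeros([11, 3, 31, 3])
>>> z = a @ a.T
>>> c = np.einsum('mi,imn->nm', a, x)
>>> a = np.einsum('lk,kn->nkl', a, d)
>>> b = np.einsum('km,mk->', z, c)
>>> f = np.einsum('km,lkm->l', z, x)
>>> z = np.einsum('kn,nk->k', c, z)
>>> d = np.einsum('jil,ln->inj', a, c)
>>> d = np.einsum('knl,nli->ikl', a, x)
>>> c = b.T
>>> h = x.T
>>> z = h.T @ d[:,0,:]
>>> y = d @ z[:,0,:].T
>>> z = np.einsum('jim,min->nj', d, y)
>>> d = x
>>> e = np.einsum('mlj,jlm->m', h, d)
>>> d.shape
(11, 3, 3)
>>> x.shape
(11, 3, 3)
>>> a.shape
(31, 11, 3)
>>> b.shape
()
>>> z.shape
(11, 3)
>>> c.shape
()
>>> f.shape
(11,)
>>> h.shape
(3, 3, 11)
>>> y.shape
(3, 31, 11)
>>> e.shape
(3,)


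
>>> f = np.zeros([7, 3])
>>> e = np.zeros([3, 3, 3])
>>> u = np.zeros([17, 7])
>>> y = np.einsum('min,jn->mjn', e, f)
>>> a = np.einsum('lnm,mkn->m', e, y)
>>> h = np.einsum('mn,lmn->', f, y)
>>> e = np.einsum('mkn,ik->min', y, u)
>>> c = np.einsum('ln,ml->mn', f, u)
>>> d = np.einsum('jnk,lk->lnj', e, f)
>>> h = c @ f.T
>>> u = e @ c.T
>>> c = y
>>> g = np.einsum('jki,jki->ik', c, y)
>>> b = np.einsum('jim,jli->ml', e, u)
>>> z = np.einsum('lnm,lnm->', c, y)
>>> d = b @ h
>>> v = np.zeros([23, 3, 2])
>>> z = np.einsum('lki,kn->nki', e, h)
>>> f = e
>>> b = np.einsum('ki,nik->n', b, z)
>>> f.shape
(3, 17, 3)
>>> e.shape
(3, 17, 3)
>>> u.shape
(3, 17, 17)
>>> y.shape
(3, 7, 3)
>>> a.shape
(3,)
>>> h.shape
(17, 7)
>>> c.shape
(3, 7, 3)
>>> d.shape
(3, 7)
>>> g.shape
(3, 7)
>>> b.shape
(7,)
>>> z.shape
(7, 17, 3)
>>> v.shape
(23, 3, 2)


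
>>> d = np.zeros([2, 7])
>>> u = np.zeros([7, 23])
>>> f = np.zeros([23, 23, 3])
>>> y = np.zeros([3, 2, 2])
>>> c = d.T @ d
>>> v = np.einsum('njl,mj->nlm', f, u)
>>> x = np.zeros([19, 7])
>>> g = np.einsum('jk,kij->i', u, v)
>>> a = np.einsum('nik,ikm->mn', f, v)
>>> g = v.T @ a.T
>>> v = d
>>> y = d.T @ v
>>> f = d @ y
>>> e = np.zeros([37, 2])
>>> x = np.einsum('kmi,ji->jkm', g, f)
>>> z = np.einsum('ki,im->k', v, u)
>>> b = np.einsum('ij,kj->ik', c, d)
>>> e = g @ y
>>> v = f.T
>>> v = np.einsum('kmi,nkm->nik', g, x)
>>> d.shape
(2, 7)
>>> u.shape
(7, 23)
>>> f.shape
(2, 7)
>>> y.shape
(7, 7)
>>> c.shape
(7, 7)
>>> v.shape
(2, 7, 7)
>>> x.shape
(2, 7, 3)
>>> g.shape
(7, 3, 7)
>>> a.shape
(7, 23)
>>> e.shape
(7, 3, 7)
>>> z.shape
(2,)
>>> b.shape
(7, 2)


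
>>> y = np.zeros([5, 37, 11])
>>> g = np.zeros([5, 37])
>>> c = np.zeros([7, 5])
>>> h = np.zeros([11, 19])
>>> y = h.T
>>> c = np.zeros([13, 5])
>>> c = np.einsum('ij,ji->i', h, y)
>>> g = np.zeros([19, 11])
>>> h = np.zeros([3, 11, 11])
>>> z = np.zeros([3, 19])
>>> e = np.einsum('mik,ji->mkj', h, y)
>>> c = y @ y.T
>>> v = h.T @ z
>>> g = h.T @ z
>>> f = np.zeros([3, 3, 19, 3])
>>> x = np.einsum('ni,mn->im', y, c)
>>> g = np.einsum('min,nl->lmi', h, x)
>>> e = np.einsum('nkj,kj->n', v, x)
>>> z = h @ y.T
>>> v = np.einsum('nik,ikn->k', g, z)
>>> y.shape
(19, 11)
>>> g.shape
(19, 3, 11)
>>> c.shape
(19, 19)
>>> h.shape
(3, 11, 11)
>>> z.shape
(3, 11, 19)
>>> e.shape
(11,)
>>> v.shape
(11,)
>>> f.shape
(3, 3, 19, 3)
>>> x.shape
(11, 19)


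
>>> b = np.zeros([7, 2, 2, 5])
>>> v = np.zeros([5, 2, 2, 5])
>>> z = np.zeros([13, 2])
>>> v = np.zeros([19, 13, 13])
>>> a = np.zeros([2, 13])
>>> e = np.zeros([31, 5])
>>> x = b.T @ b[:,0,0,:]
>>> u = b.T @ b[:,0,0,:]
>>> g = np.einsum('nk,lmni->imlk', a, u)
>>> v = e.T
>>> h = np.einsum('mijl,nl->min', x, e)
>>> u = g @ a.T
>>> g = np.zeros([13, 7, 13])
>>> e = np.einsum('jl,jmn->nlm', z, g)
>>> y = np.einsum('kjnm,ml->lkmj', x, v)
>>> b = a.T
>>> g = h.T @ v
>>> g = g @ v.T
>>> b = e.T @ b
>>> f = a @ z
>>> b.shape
(7, 2, 2)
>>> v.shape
(5, 31)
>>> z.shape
(13, 2)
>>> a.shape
(2, 13)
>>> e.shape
(13, 2, 7)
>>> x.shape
(5, 2, 2, 5)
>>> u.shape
(5, 2, 5, 2)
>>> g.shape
(31, 2, 5)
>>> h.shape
(5, 2, 31)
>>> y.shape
(31, 5, 5, 2)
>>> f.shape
(2, 2)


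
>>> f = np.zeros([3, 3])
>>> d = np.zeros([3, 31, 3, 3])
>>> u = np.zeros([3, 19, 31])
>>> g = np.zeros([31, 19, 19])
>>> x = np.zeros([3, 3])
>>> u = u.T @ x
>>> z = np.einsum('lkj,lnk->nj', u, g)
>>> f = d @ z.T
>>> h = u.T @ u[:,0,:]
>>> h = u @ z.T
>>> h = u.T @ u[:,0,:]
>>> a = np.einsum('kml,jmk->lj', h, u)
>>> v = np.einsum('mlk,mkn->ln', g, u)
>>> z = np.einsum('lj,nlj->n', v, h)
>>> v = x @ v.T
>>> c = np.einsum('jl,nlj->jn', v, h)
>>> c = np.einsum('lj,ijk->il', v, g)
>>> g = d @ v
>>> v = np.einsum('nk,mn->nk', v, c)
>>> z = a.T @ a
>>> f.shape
(3, 31, 3, 19)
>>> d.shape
(3, 31, 3, 3)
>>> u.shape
(31, 19, 3)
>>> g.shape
(3, 31, 3, 19)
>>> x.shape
(3, 3)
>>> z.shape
(31, 31)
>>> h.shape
(3, 19, 3)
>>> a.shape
(3, 31)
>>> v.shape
(3, 19)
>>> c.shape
(31, 3)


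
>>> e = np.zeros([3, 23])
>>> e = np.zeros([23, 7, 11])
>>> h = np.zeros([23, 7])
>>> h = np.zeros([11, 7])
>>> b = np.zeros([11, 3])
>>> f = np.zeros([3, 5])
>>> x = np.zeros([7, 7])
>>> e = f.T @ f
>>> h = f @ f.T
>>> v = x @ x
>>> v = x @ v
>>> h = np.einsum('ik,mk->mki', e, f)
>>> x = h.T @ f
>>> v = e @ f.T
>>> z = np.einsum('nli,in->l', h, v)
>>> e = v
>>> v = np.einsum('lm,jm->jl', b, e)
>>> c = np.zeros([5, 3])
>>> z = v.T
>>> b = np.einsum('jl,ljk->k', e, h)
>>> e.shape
(5, 3)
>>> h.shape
(3, 5, 5)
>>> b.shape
(5,)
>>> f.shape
(3, 5)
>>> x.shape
(5, 5, 5)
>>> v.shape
(5, 11)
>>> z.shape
(11, 5)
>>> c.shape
(5, 3)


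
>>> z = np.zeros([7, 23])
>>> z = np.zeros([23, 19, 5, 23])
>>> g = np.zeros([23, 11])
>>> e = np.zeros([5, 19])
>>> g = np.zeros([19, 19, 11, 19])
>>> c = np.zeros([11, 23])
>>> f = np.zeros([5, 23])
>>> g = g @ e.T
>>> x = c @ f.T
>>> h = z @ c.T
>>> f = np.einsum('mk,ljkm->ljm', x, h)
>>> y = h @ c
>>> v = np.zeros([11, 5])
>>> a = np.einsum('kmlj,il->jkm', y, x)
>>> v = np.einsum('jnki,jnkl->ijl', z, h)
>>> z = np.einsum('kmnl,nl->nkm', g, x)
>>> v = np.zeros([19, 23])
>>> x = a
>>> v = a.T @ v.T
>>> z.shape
(11, 19, 19)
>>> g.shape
(19, 19, 11, 5)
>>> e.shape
(5, 19)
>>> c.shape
(11, 23)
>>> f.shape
(23, 19, 11)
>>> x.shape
(23, 23, 19)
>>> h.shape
(23, 19, 5, 11)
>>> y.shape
(23, 19, 5, 23)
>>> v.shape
(19, 23, 19)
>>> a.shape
(23, 23, 19)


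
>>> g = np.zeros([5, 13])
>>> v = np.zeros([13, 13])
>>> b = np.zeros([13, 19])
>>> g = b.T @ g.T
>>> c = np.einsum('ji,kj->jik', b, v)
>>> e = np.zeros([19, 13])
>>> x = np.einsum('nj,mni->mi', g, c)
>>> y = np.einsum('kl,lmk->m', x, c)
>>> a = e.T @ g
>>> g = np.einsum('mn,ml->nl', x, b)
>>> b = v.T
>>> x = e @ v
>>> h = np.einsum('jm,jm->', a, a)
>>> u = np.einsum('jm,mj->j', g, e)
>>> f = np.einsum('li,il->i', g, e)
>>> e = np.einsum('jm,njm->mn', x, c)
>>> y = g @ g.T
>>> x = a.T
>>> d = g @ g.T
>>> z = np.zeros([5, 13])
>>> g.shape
(13, 19)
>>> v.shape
(13, 13)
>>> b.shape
(13, 13)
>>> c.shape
(13, 19, 13)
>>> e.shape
(13, 13)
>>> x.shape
(5, 13)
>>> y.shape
(13, 13)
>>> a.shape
(13, 5)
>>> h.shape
()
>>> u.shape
(13,)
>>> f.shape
(19,)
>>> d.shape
(13, 13)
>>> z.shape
(5, 13)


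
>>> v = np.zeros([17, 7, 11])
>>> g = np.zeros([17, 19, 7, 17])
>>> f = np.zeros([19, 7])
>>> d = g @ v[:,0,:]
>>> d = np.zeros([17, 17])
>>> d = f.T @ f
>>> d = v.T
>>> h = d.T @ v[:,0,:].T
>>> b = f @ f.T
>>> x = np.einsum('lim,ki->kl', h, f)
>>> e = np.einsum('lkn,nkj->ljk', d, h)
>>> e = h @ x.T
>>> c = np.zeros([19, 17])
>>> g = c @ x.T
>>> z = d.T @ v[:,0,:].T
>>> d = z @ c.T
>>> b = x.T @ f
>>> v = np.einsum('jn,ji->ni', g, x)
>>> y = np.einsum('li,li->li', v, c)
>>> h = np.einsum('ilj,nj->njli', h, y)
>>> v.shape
(19, 17)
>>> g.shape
(19, 19)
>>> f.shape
(19, 7)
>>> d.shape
(17, 7, 19)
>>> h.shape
(19, 17, 7, 17)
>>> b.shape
(17, 7)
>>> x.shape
(19, 17)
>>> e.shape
(17, 7, 19)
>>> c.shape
(19, 17)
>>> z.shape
(17, 7, 17)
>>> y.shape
(19, 17)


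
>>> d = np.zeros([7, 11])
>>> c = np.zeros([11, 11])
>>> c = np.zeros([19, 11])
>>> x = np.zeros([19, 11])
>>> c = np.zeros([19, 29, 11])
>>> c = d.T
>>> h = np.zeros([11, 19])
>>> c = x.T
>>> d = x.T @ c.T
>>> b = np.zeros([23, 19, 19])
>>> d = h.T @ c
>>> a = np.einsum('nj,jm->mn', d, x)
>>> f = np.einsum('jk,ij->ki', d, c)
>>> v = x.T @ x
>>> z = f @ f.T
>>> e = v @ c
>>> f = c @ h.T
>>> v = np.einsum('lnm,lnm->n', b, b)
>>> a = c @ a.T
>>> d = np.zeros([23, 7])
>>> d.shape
(23, 7)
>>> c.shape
(11, 19)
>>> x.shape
(19, 11)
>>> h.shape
(11, 19)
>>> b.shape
(23, 19, 19)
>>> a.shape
(11, 11)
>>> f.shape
(11, 11)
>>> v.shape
(19,)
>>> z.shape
(19, 19)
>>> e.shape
(11, 19)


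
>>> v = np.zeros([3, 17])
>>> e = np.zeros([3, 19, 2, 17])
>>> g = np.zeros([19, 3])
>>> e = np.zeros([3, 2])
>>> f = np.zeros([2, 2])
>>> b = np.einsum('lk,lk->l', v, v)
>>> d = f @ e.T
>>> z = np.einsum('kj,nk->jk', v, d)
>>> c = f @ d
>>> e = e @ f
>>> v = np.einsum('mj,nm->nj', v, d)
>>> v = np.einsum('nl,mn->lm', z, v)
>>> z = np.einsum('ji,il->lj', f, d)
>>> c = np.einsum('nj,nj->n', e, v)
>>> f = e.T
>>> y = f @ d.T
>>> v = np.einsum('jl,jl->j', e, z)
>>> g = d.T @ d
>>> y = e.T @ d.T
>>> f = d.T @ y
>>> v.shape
(3,)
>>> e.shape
(3, 2)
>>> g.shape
(3, 3)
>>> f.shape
(3, 2)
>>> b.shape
(3,)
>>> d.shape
(2, 3)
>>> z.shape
(3, 2)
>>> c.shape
(3,)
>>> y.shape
(2, 2)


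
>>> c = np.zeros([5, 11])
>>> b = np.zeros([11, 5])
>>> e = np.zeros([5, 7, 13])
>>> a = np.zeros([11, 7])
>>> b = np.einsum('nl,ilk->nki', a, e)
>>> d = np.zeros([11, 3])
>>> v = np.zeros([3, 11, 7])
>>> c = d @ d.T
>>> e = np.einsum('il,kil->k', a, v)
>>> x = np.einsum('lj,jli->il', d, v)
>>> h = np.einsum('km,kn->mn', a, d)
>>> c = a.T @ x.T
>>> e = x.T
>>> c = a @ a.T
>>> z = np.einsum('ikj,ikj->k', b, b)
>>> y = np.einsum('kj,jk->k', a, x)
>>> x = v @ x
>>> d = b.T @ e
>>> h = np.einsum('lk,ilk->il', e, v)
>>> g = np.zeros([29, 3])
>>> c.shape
(11, 11)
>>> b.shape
(11, 13, 5)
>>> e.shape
(11, 7)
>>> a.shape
(11, 7)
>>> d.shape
(5, 13, 7)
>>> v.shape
(3, 11, 7)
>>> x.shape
(3, 11, 11)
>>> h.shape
(3, 11)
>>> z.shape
(13,)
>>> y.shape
(11,)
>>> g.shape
(29, 3)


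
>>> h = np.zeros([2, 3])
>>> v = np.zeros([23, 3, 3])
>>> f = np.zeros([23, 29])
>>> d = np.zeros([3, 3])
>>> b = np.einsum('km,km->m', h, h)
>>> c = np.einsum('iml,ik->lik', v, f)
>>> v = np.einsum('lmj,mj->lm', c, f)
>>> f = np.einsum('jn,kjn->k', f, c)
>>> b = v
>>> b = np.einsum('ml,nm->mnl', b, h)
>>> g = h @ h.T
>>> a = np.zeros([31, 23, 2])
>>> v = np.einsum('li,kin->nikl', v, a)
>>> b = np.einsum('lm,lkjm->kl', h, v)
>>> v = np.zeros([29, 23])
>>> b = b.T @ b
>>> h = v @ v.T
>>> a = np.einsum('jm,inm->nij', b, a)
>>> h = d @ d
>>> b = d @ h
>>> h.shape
(3, 3)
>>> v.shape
(29, 23)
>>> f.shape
(3,)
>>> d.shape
(3, 3)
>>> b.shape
(3, 3)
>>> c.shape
(3, 23, 29)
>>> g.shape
(2, 2)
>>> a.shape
(23, 31, 2)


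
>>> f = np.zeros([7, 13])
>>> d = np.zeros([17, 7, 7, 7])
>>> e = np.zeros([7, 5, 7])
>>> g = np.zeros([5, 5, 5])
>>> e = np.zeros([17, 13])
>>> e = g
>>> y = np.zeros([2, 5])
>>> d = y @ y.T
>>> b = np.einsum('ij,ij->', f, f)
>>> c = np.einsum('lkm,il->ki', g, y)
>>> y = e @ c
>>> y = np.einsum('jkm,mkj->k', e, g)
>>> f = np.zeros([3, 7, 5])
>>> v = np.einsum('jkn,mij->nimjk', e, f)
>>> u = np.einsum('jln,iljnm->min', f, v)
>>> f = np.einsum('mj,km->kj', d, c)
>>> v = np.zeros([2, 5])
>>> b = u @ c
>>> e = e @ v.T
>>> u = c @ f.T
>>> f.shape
(5, 2)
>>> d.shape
(2, 2)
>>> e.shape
(5, 5, 2)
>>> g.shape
(5, 5, 5)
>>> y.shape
(5,)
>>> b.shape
(5, 5, 2)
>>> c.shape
(5, 2)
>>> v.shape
(2, 5)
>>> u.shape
(5, 5)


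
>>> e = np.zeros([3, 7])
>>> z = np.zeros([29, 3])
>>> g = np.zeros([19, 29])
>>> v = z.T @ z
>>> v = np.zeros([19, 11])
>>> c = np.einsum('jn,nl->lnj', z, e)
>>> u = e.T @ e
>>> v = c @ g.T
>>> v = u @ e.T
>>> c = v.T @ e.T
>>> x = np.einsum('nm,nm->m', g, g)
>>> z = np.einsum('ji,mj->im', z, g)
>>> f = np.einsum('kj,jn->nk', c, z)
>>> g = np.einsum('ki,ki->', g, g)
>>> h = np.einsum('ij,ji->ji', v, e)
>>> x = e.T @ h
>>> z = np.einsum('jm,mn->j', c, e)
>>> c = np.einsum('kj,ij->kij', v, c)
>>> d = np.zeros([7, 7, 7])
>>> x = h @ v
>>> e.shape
(3, 7)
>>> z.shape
(3,)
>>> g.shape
()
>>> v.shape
(7, 3)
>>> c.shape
(7, 3, 3)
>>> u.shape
(7, 7)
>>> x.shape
(3, 3)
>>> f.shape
(19, 3)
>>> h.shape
(3, 7)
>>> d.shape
(7, 7, 7)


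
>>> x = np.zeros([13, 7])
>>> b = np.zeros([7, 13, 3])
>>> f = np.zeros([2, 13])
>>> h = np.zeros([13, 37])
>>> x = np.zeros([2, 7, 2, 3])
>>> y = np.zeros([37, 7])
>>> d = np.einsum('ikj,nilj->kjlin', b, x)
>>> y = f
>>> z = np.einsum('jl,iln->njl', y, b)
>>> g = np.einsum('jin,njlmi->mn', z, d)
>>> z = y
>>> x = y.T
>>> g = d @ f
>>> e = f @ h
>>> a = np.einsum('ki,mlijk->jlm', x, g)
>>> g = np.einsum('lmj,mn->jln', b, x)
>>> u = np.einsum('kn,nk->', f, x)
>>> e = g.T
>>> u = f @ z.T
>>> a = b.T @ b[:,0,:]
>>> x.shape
(13, 2)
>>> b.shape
(7, 13, 3)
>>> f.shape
(2, 13)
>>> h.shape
(13, 37)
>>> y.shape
(2, 13)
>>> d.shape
(13, 3, 2, 7, 2)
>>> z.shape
(2, 13)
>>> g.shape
(3, 7, 2)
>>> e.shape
(2, 7, 3)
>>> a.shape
(3, 13, 3)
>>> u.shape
(2, 2)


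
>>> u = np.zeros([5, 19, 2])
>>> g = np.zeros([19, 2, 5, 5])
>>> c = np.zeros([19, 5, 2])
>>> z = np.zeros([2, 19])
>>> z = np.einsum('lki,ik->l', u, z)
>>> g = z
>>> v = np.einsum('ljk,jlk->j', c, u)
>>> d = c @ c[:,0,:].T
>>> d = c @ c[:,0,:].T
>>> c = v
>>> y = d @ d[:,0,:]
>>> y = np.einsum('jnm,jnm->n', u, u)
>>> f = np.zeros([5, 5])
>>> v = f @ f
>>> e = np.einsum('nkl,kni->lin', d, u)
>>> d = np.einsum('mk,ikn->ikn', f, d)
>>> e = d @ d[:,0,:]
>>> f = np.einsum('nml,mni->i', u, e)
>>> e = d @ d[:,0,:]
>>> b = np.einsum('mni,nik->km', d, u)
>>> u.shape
(5, 19, 2)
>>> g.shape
(5,)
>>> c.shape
(5,)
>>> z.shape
(5,)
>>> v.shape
(5, 5)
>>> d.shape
(19, 5, 19)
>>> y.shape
(19,)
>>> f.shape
(19,)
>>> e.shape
(19, 5, 19)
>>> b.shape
(2, 19)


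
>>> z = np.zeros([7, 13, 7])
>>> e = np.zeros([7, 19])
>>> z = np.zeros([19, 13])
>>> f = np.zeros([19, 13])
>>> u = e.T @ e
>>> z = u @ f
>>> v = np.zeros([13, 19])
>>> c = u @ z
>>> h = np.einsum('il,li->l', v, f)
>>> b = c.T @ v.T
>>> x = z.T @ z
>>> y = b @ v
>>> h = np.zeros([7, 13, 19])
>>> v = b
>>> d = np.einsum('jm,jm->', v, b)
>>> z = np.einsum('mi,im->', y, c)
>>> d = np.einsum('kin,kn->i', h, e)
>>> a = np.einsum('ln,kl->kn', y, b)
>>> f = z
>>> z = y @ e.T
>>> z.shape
(13, 7)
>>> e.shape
(7, 19)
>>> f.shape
()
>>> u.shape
(19, 19)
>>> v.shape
(13, 13)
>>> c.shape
(19, 13)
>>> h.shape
(7, 13, 19)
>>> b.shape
(13, 13)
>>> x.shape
(13, 13)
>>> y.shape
(13, 19)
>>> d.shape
(13,)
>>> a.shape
(13, 19)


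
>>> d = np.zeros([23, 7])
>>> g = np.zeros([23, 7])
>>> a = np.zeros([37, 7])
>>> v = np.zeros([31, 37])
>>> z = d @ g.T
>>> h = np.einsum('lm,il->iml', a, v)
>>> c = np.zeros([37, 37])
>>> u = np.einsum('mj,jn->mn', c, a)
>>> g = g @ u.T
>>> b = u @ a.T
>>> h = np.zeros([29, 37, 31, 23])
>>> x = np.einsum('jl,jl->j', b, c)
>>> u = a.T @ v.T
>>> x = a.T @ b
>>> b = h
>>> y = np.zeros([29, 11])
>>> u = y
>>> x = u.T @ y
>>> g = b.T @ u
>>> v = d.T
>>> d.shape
(23, 7)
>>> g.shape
(23, 31, 37, 11)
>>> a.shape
(37, 7)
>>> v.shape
(7, 23)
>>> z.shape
(23, 23)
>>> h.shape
(29, 37, 31, 23)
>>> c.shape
(37, 37)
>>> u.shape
(29, 11)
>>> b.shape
(29, 37, 31, 23)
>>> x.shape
(11, 11)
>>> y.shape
(29, 11)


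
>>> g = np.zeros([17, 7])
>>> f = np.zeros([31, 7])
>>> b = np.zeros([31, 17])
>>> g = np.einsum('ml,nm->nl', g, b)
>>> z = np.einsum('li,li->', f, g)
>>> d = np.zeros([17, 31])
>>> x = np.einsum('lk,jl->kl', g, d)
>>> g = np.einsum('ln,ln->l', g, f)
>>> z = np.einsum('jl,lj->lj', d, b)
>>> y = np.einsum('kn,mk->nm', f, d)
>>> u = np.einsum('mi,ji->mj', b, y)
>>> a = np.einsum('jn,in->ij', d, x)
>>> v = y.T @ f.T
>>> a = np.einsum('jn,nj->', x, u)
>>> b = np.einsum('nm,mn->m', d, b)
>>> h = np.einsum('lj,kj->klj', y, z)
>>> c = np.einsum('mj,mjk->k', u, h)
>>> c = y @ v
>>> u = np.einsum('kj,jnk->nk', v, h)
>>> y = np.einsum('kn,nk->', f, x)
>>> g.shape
(31,)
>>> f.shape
(31, 7)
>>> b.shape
(31,)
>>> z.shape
(31, 17)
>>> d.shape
(17, 31)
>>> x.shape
(7, 31)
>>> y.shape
()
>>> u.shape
(7, 17)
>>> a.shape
()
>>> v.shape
(17, 31)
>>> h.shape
(31, 7, 17)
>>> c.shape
(7, 31)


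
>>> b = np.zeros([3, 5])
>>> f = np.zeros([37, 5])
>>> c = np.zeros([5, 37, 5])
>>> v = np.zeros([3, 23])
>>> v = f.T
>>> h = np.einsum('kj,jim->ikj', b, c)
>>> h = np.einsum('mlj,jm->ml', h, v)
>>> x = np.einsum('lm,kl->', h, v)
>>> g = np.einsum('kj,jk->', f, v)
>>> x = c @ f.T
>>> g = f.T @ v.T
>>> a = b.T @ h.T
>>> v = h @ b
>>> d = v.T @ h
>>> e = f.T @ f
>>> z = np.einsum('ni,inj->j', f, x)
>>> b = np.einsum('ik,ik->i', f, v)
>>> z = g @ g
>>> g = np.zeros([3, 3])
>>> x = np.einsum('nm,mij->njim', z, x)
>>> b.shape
(37,)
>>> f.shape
(37, 5)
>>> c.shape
(5, 37, 5)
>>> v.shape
(37, 5)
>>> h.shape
(37, 3)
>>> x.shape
(5, 37, 37, 5)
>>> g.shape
(3, 3)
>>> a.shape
(5, 37)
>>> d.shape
(5, 3)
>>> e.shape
(5, 5)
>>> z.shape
(5, 5)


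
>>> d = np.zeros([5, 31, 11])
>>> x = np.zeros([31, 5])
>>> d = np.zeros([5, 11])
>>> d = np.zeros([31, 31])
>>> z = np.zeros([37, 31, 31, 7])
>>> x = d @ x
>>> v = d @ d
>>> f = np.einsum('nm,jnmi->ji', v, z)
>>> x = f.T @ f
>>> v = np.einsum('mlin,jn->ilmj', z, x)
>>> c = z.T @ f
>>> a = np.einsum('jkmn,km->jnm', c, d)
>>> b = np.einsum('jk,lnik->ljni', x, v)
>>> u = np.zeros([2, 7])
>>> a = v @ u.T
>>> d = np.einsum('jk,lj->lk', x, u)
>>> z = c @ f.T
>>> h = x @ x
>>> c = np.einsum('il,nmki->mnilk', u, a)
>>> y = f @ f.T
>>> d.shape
(2, 7)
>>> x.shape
(7, 7)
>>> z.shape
(7, 31, 31, 37)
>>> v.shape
(31, 31, 37, 7)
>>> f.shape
(37, 7)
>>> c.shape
(31, 31, 2, 7, 37)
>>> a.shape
(31, 31, 37, 2)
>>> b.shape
(31, 7, 31, 37)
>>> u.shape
(2, 7)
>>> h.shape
(7, 7)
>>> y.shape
(37, 37)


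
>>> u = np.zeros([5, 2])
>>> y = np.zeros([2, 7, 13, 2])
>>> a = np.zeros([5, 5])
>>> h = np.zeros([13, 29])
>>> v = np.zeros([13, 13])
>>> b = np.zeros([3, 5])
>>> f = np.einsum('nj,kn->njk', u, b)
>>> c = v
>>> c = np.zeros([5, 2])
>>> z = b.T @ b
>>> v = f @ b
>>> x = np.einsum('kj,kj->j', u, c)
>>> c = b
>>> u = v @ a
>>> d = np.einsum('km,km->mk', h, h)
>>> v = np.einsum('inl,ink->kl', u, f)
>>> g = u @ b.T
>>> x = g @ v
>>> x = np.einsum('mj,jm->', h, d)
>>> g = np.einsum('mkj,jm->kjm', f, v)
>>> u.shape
(5, 2, 5)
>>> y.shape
(2, 7, 13, 2)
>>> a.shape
(5, 5)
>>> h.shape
(13, 29)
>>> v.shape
(3, 5)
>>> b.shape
(3, 5)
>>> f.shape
(5, 2, 3)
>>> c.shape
(3, 5)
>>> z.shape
(5, 5)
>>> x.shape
()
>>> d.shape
(29, 13)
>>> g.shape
(2, 3, 5)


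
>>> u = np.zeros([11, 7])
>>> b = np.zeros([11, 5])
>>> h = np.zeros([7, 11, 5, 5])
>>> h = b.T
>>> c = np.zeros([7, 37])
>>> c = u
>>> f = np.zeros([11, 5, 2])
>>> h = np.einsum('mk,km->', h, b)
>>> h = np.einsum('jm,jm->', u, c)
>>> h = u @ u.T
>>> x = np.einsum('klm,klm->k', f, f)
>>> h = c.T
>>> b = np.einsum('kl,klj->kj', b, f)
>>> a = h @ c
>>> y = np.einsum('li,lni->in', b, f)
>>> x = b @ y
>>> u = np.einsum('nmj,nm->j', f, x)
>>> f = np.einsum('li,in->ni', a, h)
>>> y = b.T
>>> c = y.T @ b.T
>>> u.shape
(2,)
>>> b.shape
(11, 2)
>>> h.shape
(7, 11)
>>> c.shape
(11, 11)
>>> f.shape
(11, 7)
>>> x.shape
(11, 5)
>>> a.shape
(7, 7)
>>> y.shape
(2, 11)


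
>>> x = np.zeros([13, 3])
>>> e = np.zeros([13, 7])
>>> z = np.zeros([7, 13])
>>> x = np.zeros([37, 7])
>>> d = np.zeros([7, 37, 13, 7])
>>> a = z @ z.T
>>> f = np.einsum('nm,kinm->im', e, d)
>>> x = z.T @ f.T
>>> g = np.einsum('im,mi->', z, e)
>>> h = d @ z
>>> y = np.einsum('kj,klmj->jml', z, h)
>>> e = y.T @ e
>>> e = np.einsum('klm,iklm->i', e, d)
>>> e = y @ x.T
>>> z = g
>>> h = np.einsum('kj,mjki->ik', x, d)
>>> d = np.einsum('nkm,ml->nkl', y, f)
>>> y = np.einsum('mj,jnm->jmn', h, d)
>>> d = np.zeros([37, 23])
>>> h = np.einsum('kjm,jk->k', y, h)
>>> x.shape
(13, 37)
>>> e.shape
(13, 13, 13)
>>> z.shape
()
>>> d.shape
(37, 23)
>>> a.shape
(7, 7)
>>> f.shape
(37, 7)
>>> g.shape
()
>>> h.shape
(13,)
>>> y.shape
(13, 7, 13)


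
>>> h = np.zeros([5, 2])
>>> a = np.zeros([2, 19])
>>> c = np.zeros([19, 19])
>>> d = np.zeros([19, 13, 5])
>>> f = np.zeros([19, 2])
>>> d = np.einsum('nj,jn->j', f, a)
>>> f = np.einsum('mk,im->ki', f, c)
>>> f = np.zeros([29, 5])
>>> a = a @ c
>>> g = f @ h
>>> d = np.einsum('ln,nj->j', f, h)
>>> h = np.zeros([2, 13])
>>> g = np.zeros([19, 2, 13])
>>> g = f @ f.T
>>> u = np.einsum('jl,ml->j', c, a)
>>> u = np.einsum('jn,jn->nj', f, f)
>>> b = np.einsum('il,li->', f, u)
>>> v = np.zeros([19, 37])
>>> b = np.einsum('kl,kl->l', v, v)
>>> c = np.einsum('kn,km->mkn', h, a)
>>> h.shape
(2, 13)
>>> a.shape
(2, 19)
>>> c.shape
(19, 2, 13)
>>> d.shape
(2,)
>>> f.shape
(29, 5)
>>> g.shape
(29, 29)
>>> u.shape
(5, 29)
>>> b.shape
(37,)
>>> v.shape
(19, 37)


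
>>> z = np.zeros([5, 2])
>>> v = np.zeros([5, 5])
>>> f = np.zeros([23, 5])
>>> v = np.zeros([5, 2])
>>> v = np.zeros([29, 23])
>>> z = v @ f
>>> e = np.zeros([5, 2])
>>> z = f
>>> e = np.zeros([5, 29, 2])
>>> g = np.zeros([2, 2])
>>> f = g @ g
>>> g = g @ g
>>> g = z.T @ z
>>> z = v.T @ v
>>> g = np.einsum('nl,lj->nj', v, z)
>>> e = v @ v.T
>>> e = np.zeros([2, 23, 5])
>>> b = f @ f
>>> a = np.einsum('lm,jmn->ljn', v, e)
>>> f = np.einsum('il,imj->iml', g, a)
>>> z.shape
(23, 23)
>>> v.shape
(29, 23)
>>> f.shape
(29, 2, 23)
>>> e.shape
(2, 23, 5)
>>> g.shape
(29, 23)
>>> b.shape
(2, 2)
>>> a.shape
(29, 2, 5)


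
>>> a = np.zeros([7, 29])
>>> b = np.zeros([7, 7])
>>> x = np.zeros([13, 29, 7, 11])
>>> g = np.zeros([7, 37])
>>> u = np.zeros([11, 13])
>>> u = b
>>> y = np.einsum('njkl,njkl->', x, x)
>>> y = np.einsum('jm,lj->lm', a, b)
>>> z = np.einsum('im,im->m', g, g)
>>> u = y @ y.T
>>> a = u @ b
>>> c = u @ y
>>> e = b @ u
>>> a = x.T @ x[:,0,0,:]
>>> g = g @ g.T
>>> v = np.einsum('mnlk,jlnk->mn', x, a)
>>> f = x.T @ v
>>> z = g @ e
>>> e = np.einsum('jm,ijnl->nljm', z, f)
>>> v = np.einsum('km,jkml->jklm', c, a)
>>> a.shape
(11, 7, 29, 11)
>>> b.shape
(7, 7)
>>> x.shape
(13, 29, 7, 11)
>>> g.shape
(7, 7)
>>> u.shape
(7, 7)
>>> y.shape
(7, 29)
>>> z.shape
(7, 7)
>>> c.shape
(7, 29)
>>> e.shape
(29, 29, 7, 7)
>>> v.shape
(11, 7, 11, 29)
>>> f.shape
(11, 7, 29, 29)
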